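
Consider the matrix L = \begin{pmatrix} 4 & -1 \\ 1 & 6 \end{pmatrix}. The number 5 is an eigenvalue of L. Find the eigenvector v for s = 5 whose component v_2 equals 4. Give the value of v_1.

L − 5I = [[-1, -1], [1, 1]].
Solving (L − 5I)v = 0 gives the eigenspace spanned by (-4, 4).
With v_2 = 4, v = (-4, 4), so v_1 = -4.

-4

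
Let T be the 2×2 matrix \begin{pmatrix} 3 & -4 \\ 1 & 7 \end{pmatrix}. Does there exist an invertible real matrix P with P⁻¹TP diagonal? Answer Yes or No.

No

Characteristic polynomial: p(s) = s^2 - 10s + 25 = (s - 5)^2.
s = 5 has algebraic multiplicity 2; rank(T − 5I) = 1, so geometric multiplicity = 1.
Geometric multiplicity < algebraic multiplicity, so T is not diagonalizable.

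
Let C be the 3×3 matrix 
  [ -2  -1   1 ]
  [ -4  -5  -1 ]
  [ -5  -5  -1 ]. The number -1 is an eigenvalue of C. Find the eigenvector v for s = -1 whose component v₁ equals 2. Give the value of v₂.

C + 1I = [[-1, -1, 1], [-4, -4, -1], [-5, -5, 0]].
Solving (C + 1I)v = 0 gives the eigenspace spanned by (2, -2, 0).
With v₁ = 2, v = (2, -2, 0), so v₂ = -2.

-2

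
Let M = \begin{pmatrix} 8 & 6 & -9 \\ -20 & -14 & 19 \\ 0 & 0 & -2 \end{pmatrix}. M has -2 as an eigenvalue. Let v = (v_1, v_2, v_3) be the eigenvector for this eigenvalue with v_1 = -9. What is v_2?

M + 2I = [[10, 6, -9], [-20, -12, 19], [0, 0, 0]].
Solving (M + 2I)v = 0 gives the eigenspace spanned by (-9, 15, 0).
With v_1 = -9, v = (-9, 15, 0), so v_2 = 15.

15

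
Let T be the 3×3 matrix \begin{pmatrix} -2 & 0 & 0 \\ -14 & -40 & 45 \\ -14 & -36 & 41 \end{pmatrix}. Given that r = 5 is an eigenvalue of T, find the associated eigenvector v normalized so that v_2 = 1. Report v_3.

1

T − 5I = [[-7, 0, 0], [-14, -45, 45], [-14, -36, 36]].
Solving (T − 5I)v = 0 gives the eigenspace spanned by (0, 1, 1).
With v_2 = 1, v = (0, 1, 1), so v_3 = 1.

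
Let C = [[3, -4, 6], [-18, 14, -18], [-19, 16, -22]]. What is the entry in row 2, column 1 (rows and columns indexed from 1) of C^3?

Characteristic polynomial: t^3 + 5t^2 - 2t - 24 = (t - 2)(t + 3)(t + 4), so the eigenvalues are -4, -3, 2.
t=-3: eigenvector (1, 0, -1).
t=2: eigenvector (0, 3, 2).
t=-4: eigenvector (-2, 1, 3).
P = [[1, 0, -2], [0, 3, 1], [-1, 2, 3]], D = diag(-3, 2, -4), P⁻¹ = [[7, -4, 6], [-1, 1, -1], [3, -2, 3]].
C³ = P·diag(-27, 8, -64)·P⁻¹ = [[195, -148, 222], [-216, 152, -216], [-403, 292, -430]].
The requested entry is -216.

-216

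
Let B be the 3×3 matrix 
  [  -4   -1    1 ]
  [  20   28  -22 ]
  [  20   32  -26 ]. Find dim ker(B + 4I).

1

B + 4I = [[0, -1, 1], [20, 32, -22], [20, 32, -22]].
This matrix has rank 2, so its null space has dimension 3 − 2 = 1.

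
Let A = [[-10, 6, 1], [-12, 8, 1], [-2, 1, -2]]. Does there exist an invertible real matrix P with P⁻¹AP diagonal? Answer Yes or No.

Characteristic polynomial: p(t) = t^3 + 4t^2 - 3t - 18 = (t - 2)(t + 3)^2.
t = -3 has algebraic multiplicity 2; rank(A + 3I) = 2, so geometric multiplicity = 1.
Geometric multiplicity < algebraic multiplicity, so A is not diagonalizable.

No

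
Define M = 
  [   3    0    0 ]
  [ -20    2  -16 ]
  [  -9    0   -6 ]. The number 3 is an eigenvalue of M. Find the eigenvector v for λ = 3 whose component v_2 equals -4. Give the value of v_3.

-1

M − 3I = [[0, 0, 0], [-20, -1, -16], [-9, 0, -9]].
Solving (M − 3I)v = 0 gives the eigenspace spanned by (1, -4, -1).
With v_2 = -4, v = (1, -4, -1), so v_3 = -1.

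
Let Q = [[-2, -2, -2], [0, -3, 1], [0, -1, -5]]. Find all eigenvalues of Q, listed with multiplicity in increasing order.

Characteristic polynomial: p(μ) = μ^3 + 10μ^2 + 32μ + 32 = (μ + 2)(μ + 4)^2.
Roots (with multiplicity): -4, -4, -2.

-4, -4, -2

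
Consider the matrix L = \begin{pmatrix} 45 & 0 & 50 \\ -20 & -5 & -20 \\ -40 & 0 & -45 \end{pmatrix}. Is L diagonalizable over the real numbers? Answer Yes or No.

Characteristic polynomial: p(s) = s^3 + 5s^2 - 25s - 125 = (s - 5)(s + 5)^2.
s = -5 has algebraic multiplicity 2; rank(L + 5I) = 1, so geometric multiplicity = 2.
Every eigenvalue has geometric = algebraic multiplicity, so L is diagonalizable.

Yes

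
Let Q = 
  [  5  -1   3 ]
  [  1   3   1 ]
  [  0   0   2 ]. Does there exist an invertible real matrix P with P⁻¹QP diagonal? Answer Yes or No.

Characteristic polynomial: p(r) = r^3 - 10r^2 + 32r - 32 = (r - 4)^2(r - 2).
r = 4 has algebraic multiplicity 2; rank(Q − 4I) = 2, so geometric multiplicity = 1.
Geometric multiplicity < algebraic multiplicity, so Q is not diagonalizable.

No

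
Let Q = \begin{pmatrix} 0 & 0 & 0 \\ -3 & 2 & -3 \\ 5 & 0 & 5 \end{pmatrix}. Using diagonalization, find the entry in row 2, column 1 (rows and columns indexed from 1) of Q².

-21

Characteristic polynomial: s^3 - 7s^2 + 10s = s(s - 5)(s - 2), so the eigenvalues are 0, 2, 5.
s=5: eigenvector (0, -1, 1).
s=2: eigenvector (0, 1, 0).
s=0: eigenvector (1, 0, -1).
P = [[0, 0, 1], [-1, 1, 0], [1, 0, -1]], D = diag(5, 2, 0), P⁻¹ = [[1, 0, 1], [1, 1, 1], [1, 0, 0]].
Q² = P·diag(25, 4, 0)·P⁻¹ = [[0, 0, 0], [-21, 4, -21], [25, 0, 25]].
The requested entry is -21.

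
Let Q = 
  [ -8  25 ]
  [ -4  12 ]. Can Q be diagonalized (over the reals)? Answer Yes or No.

Characteristic polynomial: p(r) = r^2 - 4r + 4 = (r - 2)^2.
r = 2 has algebraic multiplicity 2; rank(Q − 2I) = 1, so geometric multiplicity = 1.
Geometric multiplicity < algebraic multiplicity, so Q is not diagonalizable.

No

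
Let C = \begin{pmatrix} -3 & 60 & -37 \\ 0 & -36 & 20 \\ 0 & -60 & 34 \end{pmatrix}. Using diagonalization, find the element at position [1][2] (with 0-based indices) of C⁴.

Characteristic polynomial: λ^3 + 5λ^2 - 18λ - 72 = (λ - 4)(λ + 3)(λ + 6), so the eigenvalues are -6, -3, 4.
λ=-3: eigenvector (1, 0, 0).
λ=4: eigenvector (-2, 1, 2).
λ=-6: eigenvector (3, -2, -3).
P = [[1, -2, 3], [0, 1, -2], [0, 2, -3]], D = diag(-3, 4, -6), P⁻¹ = [[1, 0, 1], [0, -3, 2], [0, -2, 1]].
C⁴ = P·diag(81, 256, 1296)·P⁻¹ = [[81, -6240, 2945], [0, 4416, -2080], [0, 6240, -2864]].
The requested entry is -2080.

-2080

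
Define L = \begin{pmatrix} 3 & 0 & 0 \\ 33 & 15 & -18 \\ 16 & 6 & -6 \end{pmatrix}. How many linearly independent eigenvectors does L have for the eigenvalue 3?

1

L − 3I = [[0, 0, 0], [33, 12, -18], [16, 6, -9]].
This matrix has rank 2, so its null space has dimension 3 − 2 = 1.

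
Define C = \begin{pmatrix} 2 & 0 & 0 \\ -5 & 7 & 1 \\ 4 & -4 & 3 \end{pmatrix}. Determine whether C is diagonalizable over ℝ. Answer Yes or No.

Characteristic polynomial: p(s) = s^3 - 12s^2 + 45s - 50 = (s - 5)^2(s - 2).
s = 5 has algebraic multiplicity 2; rank(C − 5I) = 2, so geometric multiplicity = 1.
Geometric multiplicity < algebraic multiplicity, so C is not diagonalizable.

No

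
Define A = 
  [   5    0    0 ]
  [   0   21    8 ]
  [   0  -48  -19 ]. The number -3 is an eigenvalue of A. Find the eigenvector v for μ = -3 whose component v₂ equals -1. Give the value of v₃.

A + 3I = [[8, 0, 0], [0, 24, 8], [0, -48, -16]].
Solving (A + 3I)v = 0 gives the eigenspace spanned by (0, -1, 3).
With v₂ = -1, v = (0, -1, 3), so v₃ = 3.

3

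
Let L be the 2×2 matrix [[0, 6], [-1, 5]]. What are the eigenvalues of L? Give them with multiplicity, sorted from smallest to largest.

Characteristic polynomial: p(t) = t^2 - 5t + 6 = (t - 3)(t - 2).
Roots (with multiplicity): 2, 3.

2, 3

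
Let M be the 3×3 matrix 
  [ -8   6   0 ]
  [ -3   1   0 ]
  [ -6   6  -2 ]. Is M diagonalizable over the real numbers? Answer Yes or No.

Yes

Characteristic polynomial: p(μ) = μ^3 + 9μ^2 + 24μ + 20 = (μ + 2)^2(μ + 5).
μ = -2 has algebraic multiplicity 2; rank(M + 2I) = 1, so geometric multiplicity = 2.
Every eigenvalue has geometric = algebraic multiplicity, so M is diagonalizable.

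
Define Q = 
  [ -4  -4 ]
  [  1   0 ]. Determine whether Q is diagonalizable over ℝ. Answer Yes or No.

Characteristic polynomial: p(s) = s^2 + 4s + 4 = (s + 2)^2.
s = -2 has algebraic multiplicity 2; rank(Q + 2I) = 1, so geometric multiplicity = 1.
Geometric multiplicity < algebraic multiplicity, so Q is not diagonalizable.

No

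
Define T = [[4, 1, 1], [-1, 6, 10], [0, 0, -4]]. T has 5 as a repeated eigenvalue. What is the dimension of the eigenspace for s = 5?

1

T − 5I = [[-1, 1, 1], [-1, 1, 10], [0, 0, -9]].
This matrix has rank 2, so its null space has dimension 3 − 2 = 1.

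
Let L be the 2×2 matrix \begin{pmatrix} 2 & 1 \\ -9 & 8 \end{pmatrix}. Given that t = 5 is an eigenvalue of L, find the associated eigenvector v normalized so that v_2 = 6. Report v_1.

2

L − 5I = [[-3, 1], [-9, 3]].
Solving (L − 5I)v = 0 gives the eigenspace spanned by (2, 6).
With v_2 = 6, v = (2, 6), so v_1 = 2.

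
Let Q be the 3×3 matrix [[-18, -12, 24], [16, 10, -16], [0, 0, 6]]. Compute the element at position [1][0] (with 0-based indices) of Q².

Characteristic polynomial: t^3 + 2t^2 - 36t - 72 = (t - 6)(t + 2)(t + 6), so the eigenvalues are -6, -2, 6.
t=-6: eigenvector (1, -1, 0).
t=-2: eigenvector (-3, 4, 0).
t=6: eigenvector (1, 0, 1).
P = [[1, -3, 1], [-1, 4, 0], [0, 0, 1]], D = diag(-6, -2, 6), P⁻¹ = [[4, 3, -4], [1, 1, -1], [0, 0, 1]].
Q² = P·diag(36, 4, 36)·P⁻¹ = [[132, 96, -96], [-128, -92, 128], [0, 0, 36]].
The requested entry is -128.

-128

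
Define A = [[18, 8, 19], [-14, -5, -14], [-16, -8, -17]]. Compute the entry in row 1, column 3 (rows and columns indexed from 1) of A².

Characteristic polynomial: μ^3 + 4μ^2 - 7μ - 10 = (μ - 2)(μ + 1)(μ + 5), so the eigenvalues are -5, -1, 2.
μ=2: eigenvector (1, -2, 0).
μ=-1: eigenvector (-1, 0, 1).
μ=-5: eigenvector (-2, 1, 2).
P = [[1, -1, -2], [-2, 0, 1], [0, 1, 2]], D = diag(2, -1, -5), P⁻¹ = [[1, 0, 1], [-4, -2, -3], [2, 1, 2]].
A² = P·diag(4, 1, 25)·P⁻¹ = [[-92, -48, -93], [42, 25, 42], [96, 48, 97]].
The requested entry is -93.

-93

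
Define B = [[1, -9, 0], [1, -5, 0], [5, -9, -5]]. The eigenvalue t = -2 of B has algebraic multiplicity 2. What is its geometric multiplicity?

B + 2I = [[3, -9, 0], [1, -3, 0], [5, -9, -3]].
This matrix has rank 2, so its null space has dimension 3 − 2 = 1.

1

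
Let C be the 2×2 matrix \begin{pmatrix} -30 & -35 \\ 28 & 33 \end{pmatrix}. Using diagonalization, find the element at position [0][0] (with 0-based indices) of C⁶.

Characteristic polynomial: t^2 - 3t - 10 = (t - 5)(t + 2), so the eigenvalues are -2, 5.
t=-2: eigenvector (5, -4).
t=5: eigenvector (-1, 1).
P = [[5, -1], [-4, 1]], D = diag(-2, 5), P⁻¹ = [[1, 1], [4, 5]].
C⁶ = P·diag(64, 15625)·P⁻¹ = [[-62180, -77805], [62244, 77869]].
The requested entry is -62180.

-62180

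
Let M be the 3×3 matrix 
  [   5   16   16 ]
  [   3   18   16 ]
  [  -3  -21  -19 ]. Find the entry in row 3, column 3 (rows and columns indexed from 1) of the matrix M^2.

-23

Characteristic polynomial: t^3 - 4t^2 - 11t + 30 = (t - 5)(t - 2)(t + 3), so the eigenvalues are -3, 2, 5.
t=2: eigenvector (0, -1, 1).
t=-3: eigenvector (-2, -2, 3).
t=5: eigenvector (1, 1, -1).
P = [[0, -2, 1], [-1, -2, 1], [1, 3, -1]], D = diag(2, -3, 5), P⁻¹ = [[1, -1, 0], [0, 1, 1], [1, 2, 2]].
M² = P·diag(4, 9, 25)·P⁻¹ = [[25, 32, 32], [21, 36, 32], [-21, -27, -23]].
The requested entry is -23.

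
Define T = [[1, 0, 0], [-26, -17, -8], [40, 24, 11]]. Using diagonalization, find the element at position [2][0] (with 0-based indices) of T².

Characteristic polynomial: λ^3 + 5λ^2 - λ - 5 = (λ - 1)(λ + 1)(λ + 5), so the eigenvalues are -5, -1, 1.
λ=1: eigenvector (1, -5, 8).
λ=-1: eigenvector (0, 1, -2).
λ=-5: eigenvector (0, 2, -3).
P = [[1, 0, 0], [-5, 1, 2], [8, -2, -3]], D = diag(1, -1, -5), P⁻¹ = [[1, 0, 0], [1, -3, -2], [2, 2, 1]].
T² = P·diag(1, 1, 25)·P⁻¹ = [[1, 0, 0], [96, 97, 48], [-144, -144, -71]].
The requested entry is -144.

-144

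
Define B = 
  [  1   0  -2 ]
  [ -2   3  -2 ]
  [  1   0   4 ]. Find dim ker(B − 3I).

2

B − 3I = [[-2, 0, -2], [-2, 0, -2], [1, 0, 1]].
This matrix has rank 1, so its null space has dimension 3 − 1 = 2.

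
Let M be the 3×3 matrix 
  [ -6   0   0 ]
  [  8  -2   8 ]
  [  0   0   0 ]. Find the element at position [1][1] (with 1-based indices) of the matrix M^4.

1296

Characteristic polynomial: λ^3 + 8λ^2 + 12λ = λ(λ + 2)(λ + 6), so the eigenvalues are -6, -2, 0.
λ=-6: eigenvector (1, -2, 0).
λ=-2: eigenvector (0, 1, 0).
λ=0: eigenvector (0, 4, 1).
P = [[1, 0, 0], [-2, 1, 4], [0, 0, 1]], D = diag(-6, -2, 0), P⁻¹ = [[1, 0, 0], [2, 1, -4], [0, 0, 1]].
M⁴ = P·diag(1296, 16, 0)·P⁻¹ = [[1296, 0, 0], [-2560, 16, -64], [0, 0, 0]].
The requested entry is 1296.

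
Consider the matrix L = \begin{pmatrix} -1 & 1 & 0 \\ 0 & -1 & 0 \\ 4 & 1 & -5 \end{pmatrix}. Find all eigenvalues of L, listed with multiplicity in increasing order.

Characteristic polynomial: p(t) = t^3 + 7t^2 + 11t + 5 = (t + 1)^2(t + 5).
Roots (with multiplicity): -5, -1, -1.

-5, -1, -1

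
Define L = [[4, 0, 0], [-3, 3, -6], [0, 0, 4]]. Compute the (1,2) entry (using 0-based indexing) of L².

Characteristic polynomial: s^3 - 11s^2 + 40s - 48 = (s - 4)^2(s - 3), so the eigenvalues are 3, 4, 4.
s=4: eigenvector (1, -3, 0).
s=3: eigenvector (0, 1, 0).
s=4: eigenvector (-2, 0, 1).
P = [[1, 0, -2], [-3, 1, 0], [0, 0, 1]], D = diag(4, 3, 4), P⁻¹ = [[1, 0, 2], [3, 1, 6], [0, 0, 1]].
L² = P·diag(16, 9, 16)·P⁻¹ = [[16, 0, 0], [-21, 9, -42], [0, 0, 16]].
The requested entry is -42.

-42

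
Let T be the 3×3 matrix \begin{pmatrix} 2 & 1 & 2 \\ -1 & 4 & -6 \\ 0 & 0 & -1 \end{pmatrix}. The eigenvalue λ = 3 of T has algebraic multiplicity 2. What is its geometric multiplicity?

1

T − 3I = [[-1, 1, 2], [-1, 1, -6], [0, 0, -4]].
This matrix has rank 2, so its null space has dimension 3 − 2 = 1.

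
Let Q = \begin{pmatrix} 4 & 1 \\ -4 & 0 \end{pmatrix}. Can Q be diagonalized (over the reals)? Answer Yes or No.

No

Characteristic polynomial: p(t) = t^2 - 4t + 4 = (t - 2)^2.
t = 2 has algebraic multiplicity 2; rank(Q − 2I) = 1, so geometric multiplicity = 1.
Geometric multiplicity < algebraic multiplicity, so Q is not diagonalizable.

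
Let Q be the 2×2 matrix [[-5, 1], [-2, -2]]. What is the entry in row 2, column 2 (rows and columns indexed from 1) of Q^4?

Characteristic polynomial: s^2 + 7s + 12 = (s + 3)(s + 4), so the eigenvalues are -4, -3.
s=-4: eigenvector (1, 1).
s=-3: eigenvector (1, 2).
P = [[1, 1], [1, 2]], D = diag(-4, -3), P⁻¹ = [[2, -1], [-1, 1]].
Q⁴ = P·diag(256, 81)·P⁻¹ = [[431, -175], [350, -94]].
The requested entry is -94.

-94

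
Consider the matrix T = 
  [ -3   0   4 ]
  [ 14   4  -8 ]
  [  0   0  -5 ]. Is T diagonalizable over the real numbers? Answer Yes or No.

Characteristic polynomial: p(λ) = λ^3 + 4λ^2 - 17λ - 60 = (λ - 4)(λ + 3)(λ + 5).
All 3 eigenvalues are distinct, so T is diagonalizable.

Yes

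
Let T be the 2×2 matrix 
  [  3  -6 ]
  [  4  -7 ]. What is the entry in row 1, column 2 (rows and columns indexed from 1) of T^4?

240

Characteristic polynomial: r^2 + 4r + 3 = (r + 1)(r + 3), so the eigenvalues are -3, -1.
r=-1: eigenvector (3, 2).
r=-3: eigenvector (1, 1).
P = [[3, 1], [2, 1]], D = diag(-1, -3), P⁻¹ = [[1, -1], [-2, 3]].
T⁴ = P·diag(1, 81)·P⁻¹ = [[-159, 240], [-160, 241]].
The requested entry is 240.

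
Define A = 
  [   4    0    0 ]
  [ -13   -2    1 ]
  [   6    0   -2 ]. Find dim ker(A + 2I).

1

A + 2I = [[6, 0, 0], [-13, 0, 1], [6, 0, 0]].
This matrix has rank 2, so its null space has dimension 3 − 2 = 1.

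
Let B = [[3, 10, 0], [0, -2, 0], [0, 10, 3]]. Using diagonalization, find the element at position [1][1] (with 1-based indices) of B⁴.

81

Characteristic polynomial: μ^3 - 4μ^2 - 3μ + 18 = (μ - 3)^2(μ + 2), so the eigenvalues are -2, 3, 3.
μ=3: eigenvector (1, 0, 0).
μ=-2: eigenvector (-2, 1, -2).
μ=3: eigenvector (0, 0, 1).
P = [[1, -2, 0], [0, 1, 0], [0, -2, 1]], D = diag(3, -2, 3), P⁻¹ = [[1, 2, 0], [0, 1, 0], [0, 2, 1]].
B⁴ = P·diag(81, 16, 81)·P⁻¹ = [[81, 130, 0], [0, 16, 0], [0, 130, 81]].
The requested entry is 81.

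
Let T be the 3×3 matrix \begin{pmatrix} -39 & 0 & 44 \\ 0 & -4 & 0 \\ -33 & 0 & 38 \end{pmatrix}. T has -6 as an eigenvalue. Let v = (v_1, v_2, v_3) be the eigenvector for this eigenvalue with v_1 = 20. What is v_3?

15

T + 6I = [[-33, 0, 44], [0, 2, 0], [-33, 0, 44]].
Solving (T + 6I)v = 0 gives the eigenspace spanned by (20, 0, 15).
With v_1 = 20, v = (20, 0, 15), so v_3 = 15.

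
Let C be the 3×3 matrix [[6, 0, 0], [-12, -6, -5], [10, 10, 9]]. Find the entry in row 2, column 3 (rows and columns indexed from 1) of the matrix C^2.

-15

Characteristic polynomial: s^3 - 9s^2 + 14s + 24 = (s - 6)(s - 4)(s + 1), so the eigenvalues are -1, 4, 6.
s=-1: eigenvector (0, -1, 1).
s=4: eigenvector (0, -1, 2).
s=6: eigenvector (1, -1, 0).
P = [[0, 0, 1], [-1, -1, -1], [1, 2, 0]], D = diag(-1, 4, 6), P⁻¹ = [[-2, -2, -1], [1, 1, 1], [1, 0, 0]].
C² = P·diag(1, 16, 36)·P⁻¹ = [[36, 0, 0], [-50, -14, -15], [30, 30, 31]].
The requested entry is -15.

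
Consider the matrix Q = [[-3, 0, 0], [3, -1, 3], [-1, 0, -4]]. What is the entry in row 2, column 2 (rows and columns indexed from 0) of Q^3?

-64

Characteristic polynomial: t^3 + 8t^2 + 19t + 12 = (t + 1)(t + 3)(t + 4), so the eigenvalues are -4, -3, -1.
t=-1: eigenvector (0, 1, 0).
t=-3: eigenvector (1, 0, -1).
t=-4: eigenvector (0, -1, 1).
P = [[0, 1, 0], [1, 0, -1], [0, -1, 1]], D = diag(-1, -3, -4), P⁻¹ = [[1, 1, 1], [1, 0, 0], [1, 0, 1]].
Q³ = P·diag(-1, -27, -64)·P⁻¹ = [[-27, 0, 0], [63, -1, 63], [-37, 0, -64]].
The requested entry is -64.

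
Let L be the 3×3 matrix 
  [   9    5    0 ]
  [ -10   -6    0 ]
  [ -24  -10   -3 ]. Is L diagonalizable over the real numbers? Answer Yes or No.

Yes

Characteristic polynomial: p(r) = r^3 - 13r - 12 = (r - 4)(r + 1)(r + 3).
All 3 eigenvalues are distinct, so L is diagonalizable.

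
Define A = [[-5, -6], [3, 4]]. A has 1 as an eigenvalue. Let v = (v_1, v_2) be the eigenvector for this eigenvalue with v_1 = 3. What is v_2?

A − 1I = [[-6, -6], [3, 3]].
Solving (A − 1I)v = 0 gives the eigenspace spanned by (3, -3).
With v_1 = 3, v = (3, -3), so v_2 = -3.

-3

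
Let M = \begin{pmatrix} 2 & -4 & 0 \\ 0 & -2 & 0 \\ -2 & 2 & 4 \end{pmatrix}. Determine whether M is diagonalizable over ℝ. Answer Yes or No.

Characteristic polynomial: p(r) = r^3 - 4r^2 - 4r + 16 = (r - 4)(r - 2)(r + 2).
All 3 eigenvalues are distinct, so M is diagonalizable.

Yes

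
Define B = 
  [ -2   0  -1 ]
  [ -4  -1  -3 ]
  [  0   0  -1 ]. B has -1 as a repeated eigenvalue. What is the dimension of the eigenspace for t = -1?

B + 1I = [[-1, 0, -1], [-4, 0, -3], [0, 0, 0]].
This matrix has rank 2, so its null space has dimension 3 − 2 = 1.

1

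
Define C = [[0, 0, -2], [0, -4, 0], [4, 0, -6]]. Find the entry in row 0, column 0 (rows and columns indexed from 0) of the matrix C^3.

Characteristic polynomial: λ^3 + 10λ^2 + 32λ + 32 = (λ + 2)(λ + 4)^2, so the eigenvalues are -4, -4, -2.
λ=-4: eigenvector (1, 0, 2).
λ=-2: eigenvector (-1, 0, -1).
λ=-4: eigenvector (0, 1, 0).
P = [[1, -1, 0], [0, 0, 1], [2, -1, 0]], D = diag(-4, -2, -4), P⁻¹ = [[-1, 0, 1], [-2, 0, 1], [0, 1, 0]].
C³ = P·diag(-64, -8, -64)·P⁻¹ = [[48, 0, -56], [0, -64, 0], [112, 0, -120]].
The requested entry is 48.

48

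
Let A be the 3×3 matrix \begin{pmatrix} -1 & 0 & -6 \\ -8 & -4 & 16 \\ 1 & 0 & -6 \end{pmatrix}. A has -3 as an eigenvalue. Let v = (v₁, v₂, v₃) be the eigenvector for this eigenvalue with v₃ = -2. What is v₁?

-6

A + 3I = [[2, 0, -6], [-8, -1, 16], [1, 0, -3]].
Solving (A + 3I)v = 0 gives the eigenspace spanned by (-6, 16, -2).
With v₃ = -2, v = (-6, 16, -2), so v₁ = -6.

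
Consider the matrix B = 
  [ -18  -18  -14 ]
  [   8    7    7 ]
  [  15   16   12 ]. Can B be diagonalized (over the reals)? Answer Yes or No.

Characteristic polynomial: p(r) = r^3 - r^2 - 16r - 20 = (r - 5)(r + 2)^2.
r = -2 has algebraic multiplicity 2; rank(B + 2I) = 2, so geometric multiplicity = 1.
Geometric multiplicity < algebraic multiplicity, so B is not diagonalizable.

No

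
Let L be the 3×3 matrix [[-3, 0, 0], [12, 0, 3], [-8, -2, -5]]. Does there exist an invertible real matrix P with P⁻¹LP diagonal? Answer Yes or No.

Characteristic polynomial: p(t) = t^3 + 8t^2 + 21t + 18 = (t + 2)(t + 3)^2.
t = -3 has algebraic multiplicity 2; rank(L + 3I) = 1, so geometric multiplicity = 2.
Every eigenvalue has geometric = algebraic multiplicity, so L is diagonalizable.

Yes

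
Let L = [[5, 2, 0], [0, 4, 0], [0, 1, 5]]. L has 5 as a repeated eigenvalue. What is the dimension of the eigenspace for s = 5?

L − 5I = [[0, 2, 0], [0, -1, 0], [0, 1, 0]].
This matrix has rank 1, so its null space has dimension 3 − 1 = 2.

2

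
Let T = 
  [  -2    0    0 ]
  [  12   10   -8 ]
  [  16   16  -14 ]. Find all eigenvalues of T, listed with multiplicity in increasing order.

-6, -2, 2

Characteristic polynomial: p(s) = s^3 + 6s^2 - 4s - 24 = (s - 2)(s + 2)(s + 6).
Roots (with multiplicity): -6, -2, 2.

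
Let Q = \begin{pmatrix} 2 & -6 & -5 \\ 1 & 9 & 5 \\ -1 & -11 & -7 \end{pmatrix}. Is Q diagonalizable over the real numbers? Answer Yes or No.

Characteristic polynomial: p(μ) = μ^3 - 4μ^2 - 3μ + 18 = (μ - 3)^2(μ + 2).
μ = 3 has algebraic multiplicity 2; rank(Q − 3I) = 2, so geometric multiplicity = 1.
Geometric multiplicity < algebraic multiplicity, so Q is not diagonalizable.

No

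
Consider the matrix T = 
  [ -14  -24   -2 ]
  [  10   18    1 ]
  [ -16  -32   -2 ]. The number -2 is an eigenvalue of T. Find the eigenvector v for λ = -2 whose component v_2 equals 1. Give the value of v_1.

T + 2I = [[-12, -24, -2], [10, 20, 1], [-16, -32, 0]].
Solving (T + 2I)v = 0 gives the eigenspace spanned by (-2, 1, 0).
With v_2 = 1, v = (-2, 1, 0), so v_1 = -2.

-2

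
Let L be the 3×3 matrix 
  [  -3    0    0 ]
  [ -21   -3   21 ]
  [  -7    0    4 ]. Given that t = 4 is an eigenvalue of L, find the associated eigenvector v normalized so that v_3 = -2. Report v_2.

-6

L − 4I = [[-7, 0, 0], [-21, -7, 21], [-7, 0, 0]].
Solving (L − 4I)v = 0 gives the eigenspace spanned by (0, -6, -2).
With v_3 = -2, v = (0, -6, -2), so v_2 = -6.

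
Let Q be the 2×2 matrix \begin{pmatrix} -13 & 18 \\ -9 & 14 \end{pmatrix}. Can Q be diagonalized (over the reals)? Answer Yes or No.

Characteristic polynomial: p(t) = t^2 - t - 20 = (t - 5)(t + 4).
All 2 eigenvalues are distinct, so Q is diagonalizable.

Yes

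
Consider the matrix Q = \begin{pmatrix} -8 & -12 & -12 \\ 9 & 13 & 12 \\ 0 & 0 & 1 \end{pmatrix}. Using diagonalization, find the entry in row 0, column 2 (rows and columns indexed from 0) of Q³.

-252

Characteristic polynomial: s^3 - 6s^2 + 9s - 4 = (s - 4)(s - 1)^2, so the eigenvalues are 1, 1, 4.
s=1: eigenvector (4, -3, 0).
s=4: eigenvector (-1, 1, 0).
s=1: eigenvector (0, -1, 1).
P = [[4, -1, 0], [-3, 1, -1], [0, 0, 1]], D = diag(1, 4, 1), P⁻¹ = [[1, 1, 1], [3, 4, 4], [0, 0, 1]].
Q³ = P·diag(1, 64, 1)·P⁻¹ = [[-188, -252, -252], [189, 253, 252], [0, 0, 1]].
The requested entry is -252.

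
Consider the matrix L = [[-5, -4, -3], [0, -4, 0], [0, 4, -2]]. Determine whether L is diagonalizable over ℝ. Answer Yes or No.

Characteristic polynomial: p(λ) = λ^3 + 11λ^2 + 38λ + 40 = (λ + 2)(λ + 4)(λ + 5).
All 3 eigenvalues are distinct, so L is diagonalizable.

Yes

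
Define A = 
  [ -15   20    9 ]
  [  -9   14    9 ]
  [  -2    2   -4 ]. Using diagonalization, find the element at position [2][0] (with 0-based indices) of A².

Characteristic polynomial: t^3 + 5t^2 - 26t - 120 = (t - 5)(t + 4)(t + 6), so the eigenvalues are -6, -4, 5.
t=5: eigenvector (-1, -1, 0).
t=-4: eigenvector (1, 1, -1).
t=-6: eigenvector (1, 0, 1).
P = [[-1, 1, 1], [-1, 1, 0], [0, -1, 1]], D = diag(5, -4, -6), P⁻¹ = [[1, -2, -1], [1, -1, -1], [1, -1, 0]].
A² = P·diag(25, 16, 36)·P⁻¹ = [[27, -2, 9], [-9, 34, 9], [20, -20, 16]].
The requested entry is 20.

20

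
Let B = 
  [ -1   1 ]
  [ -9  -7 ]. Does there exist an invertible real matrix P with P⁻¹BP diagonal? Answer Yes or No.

Characteristic polynomial: p(s) = s^2 + 8s + 16 = (s + 4)^2.
s = -4 has algebraic multiplicity 2; rank(B + 4I) = 1, so geometric multiplicity = 1.
Geometric multiplicity < algebraic multiplicity, so B is not diagonalizable.

No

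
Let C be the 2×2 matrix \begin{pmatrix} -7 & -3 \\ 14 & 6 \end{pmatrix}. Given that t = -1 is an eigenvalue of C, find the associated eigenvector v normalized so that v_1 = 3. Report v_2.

-6

C + 1I = [[-6, -3], [14, 7]].
Solving (C + 1I)v = 0 gives the eigenspace spanned by (3, -6).
With v_1 = 3, v = (3, -6), so v_2 = -6.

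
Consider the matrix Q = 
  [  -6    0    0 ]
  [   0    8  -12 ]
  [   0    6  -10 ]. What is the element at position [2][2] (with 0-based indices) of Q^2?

28

Characteristic polynomial: μ^3 + 8μ^2 + 4μ - 48 = (μ - 2)(μ + 4)(μ + 6), so the eigenvalues are -6, -4, 2.
μ=-6: eigenvector (1, 0, 0).
μ=-4: eigenvector (0, -1, -1).
μ=2: eigenvector (0, 2, 1).
P = [[1, 0, 0], [0, -1, 2], [0, -1, 1]], D = diag(-6, -4, 2), P⁻¹ = [[1, 0, 0], [0, 1, -2], [0, 1, -1]].
Q² = P·diag(36, 16, 4)·P⁻¹ = [[36, 0, 0], [0, -8, 24], [0, -12, 28]].
The requested entry is 28.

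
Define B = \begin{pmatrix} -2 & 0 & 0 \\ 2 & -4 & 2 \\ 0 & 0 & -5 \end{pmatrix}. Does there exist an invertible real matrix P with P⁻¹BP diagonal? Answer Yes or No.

Yes

Characteristic polynomial: p(s) = s^3 + 11s^2 + 38s + 40 = (s + 2)(s + 4)(s + 5).
All 3 eigenvalues are distinct, so B is diagonalizable.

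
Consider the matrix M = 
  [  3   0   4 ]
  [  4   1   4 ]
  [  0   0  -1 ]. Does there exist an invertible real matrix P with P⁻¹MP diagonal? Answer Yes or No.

Characteristic polynomial: p(r) = r^3 - 3r^2 - r + 3 = (r - 3)(r - 1)(r + 1).
All 3 eigenvalues are distinct, so M is diagonalizable.

Yes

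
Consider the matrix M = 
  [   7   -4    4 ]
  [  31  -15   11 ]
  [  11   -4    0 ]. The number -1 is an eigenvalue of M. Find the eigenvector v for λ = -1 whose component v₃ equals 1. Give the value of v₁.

M + 1I = [[8, -4, 4], [31, -14, 11], [11, -4, 1]].
Solving (M + 1I)v = 0 gives the eigenspace spanned by (1, 3, 1).
With v₃ = 1, v = (1, 3, 1), so v₁ = 1.

1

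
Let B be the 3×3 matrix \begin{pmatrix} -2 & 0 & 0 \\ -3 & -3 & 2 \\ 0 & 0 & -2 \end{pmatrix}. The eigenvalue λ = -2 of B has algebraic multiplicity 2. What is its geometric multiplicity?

2

B + 2I = [[0, 0, 0], [-3, -1, 2], [0, 0, 0]].
This matrix has rank 1, so its null space has dimension 3 − 1 = 2.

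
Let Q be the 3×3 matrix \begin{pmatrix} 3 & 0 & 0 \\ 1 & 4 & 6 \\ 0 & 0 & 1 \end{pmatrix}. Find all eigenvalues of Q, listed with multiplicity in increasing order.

1, 3, 4

Characteristic polynomial: p(t) = t^3 - 8t^2 + 19t - 12 = (t - 4)(t - 3)(t - 1).
Roots (with multiplicity): 1, 3, 4.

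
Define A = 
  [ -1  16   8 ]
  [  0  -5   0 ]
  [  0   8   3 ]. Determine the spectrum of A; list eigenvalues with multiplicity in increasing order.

-5, -1, 3

Characteristic polynomial: p(λ) = λ^3 + 3λ^2 - 13λ - 15 = (λ - 3)(λ + 1)(λ + 5).
Roots (with multiplicity): -5, -1, 3.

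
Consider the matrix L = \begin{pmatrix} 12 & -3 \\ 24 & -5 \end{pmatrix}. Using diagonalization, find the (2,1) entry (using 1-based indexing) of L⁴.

Characteristic polynomial: r^2 - 7r + 12 = (r - 4)(r - 3), so the eigenvalues are 3, 4.
r=4: eigenvector (-3, -8).
r=3: eigenvector (1, 3).
P = [[-3, 1], [-8, 3]], D = diag(4, 3), P⁻¹ = [[-3, 1], [-8, 3]].
L⁴ = P·diag(256, 81)·P⁻¹ = [[1656, -525], [4200, -1319]].
The requested entry is 4200.

4200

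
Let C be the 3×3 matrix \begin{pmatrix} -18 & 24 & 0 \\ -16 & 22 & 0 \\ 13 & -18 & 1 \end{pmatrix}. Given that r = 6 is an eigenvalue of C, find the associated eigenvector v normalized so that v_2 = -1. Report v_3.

1

C − 6I = [[-24, 24, 0], [-16, 16, 0], [13, -18, -5]].
Solving (C − 6I)v = 0 gives the eigenspace spanned by (-1, -1, 1).
With v_2 = -1, v = (-1, -1, 1), so v_3 = 1.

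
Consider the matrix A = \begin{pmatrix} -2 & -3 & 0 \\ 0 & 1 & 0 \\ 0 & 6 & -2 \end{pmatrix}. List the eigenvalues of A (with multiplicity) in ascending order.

-2, -2, 1

Characteristic polynomial: p(s) = s^3 + 3s^2 - 4 = (s - 1)(s + 2)^2.
Roots (with multiplicity): -2, -2, 1.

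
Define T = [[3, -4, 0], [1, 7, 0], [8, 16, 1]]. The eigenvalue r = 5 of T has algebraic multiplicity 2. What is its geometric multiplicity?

T − 5I = [[-2, -4, 0], [1, 2, 0], [8, 16, -4]].
This matrix has rank 2, so its null space has dimension 3 − 2 = 1.

1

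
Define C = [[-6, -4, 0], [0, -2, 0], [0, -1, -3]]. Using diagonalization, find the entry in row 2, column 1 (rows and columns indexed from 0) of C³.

-19

Characteristic polynomial: λ^3 + 11λ^2 + 36λ + 36 = (λ + 2)(λ + 3)(λ + 6), so the eigenvalues are -6, -3, -2.
λ=-2: eigenvector (-1, 1, -1).
λ=-6: eigenvector (1, 0, 0).
λ=-3: eigenvector (0, 0, 1).
P = [[-1, 1, 0], [1, 0, 0], [-1, 0, 1]], D = diag(-2, -6, -3), P⁻¹ = [[0, 1, 0], [1, 1, 0], [0, 1, 1]].
C³ = P·diag(-8, -216, -27)·P⁻¹ = [[-216, -208, 0], [0, -8, 0], [0, -19, -27]].
The requested entry is -19.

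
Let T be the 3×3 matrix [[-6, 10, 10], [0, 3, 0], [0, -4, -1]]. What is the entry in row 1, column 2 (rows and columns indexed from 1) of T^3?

Characteristic polynomial: s^3 + 4s^2 - 15s - 18 = (s - 3)(s + 1)(s + 6), so the eigenvalues are -6, -1, 3.
s=-1: eigenvector (2, 0, 1).
s=3: eigenvector (0, 1, -1).
s=-6: eigenvector (1, 0, 0).
P = [[2, 0, 1], [0, 1, 0], [1, -1, 0]], D = diag(-1, 3, -6), P⁻¹ = [[0, 1, 1], [0, 1, 0], [1, -2, -2]].
T³ = P·diag(-1, 27, -216)·P⁻¹ = [[-216, 430, 430], [0, 27, 0], [0, -28, -1]].
The requested entry is 430.

430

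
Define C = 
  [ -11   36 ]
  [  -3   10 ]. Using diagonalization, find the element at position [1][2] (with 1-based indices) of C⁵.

Characteristic polynomial: t^2 + t - 2 = (t - 1)(t + 2), so the eigenvalues are -2, 1.
t=1: eigenvector (3, 1).
t=-2: eigenvector (4, 1).
P = [[3, 4], [1, 1]], D = diag(1, -2), P⁻¹ = [[-1, 4], [1, -3]].
C⁵ = P·diag(1, -32)·P⁻¹ = [[-131, 396], [-33, 100]].
The requested entry is 396.

396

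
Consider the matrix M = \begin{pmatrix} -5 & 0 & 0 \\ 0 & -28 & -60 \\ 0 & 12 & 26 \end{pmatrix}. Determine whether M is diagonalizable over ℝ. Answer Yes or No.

Characteristic polynomial: p(r) = r^3 + 7r^2 + 2r - 40 = (r - 2)(r + 4)(r + 5).
All 3 eigenvalues are distinct, so M is diagonalizable.

Yes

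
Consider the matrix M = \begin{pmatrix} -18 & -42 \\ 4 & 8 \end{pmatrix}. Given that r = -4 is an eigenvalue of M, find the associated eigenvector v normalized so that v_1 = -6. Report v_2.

2

M + 4I = [[-14, -42], [4, 12]].
Solving (M + 4I)v = 0 gives the eigenspace spanned by (-6, 2).
With v_1 = -6, v = (-6, 2), so v_2 = 2.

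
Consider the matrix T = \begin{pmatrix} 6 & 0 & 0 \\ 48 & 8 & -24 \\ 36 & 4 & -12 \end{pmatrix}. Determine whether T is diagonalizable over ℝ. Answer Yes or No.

Yes

Characteristic polynomial: p(μ) = μ^3 - 2μ^2 - 24μ = μ(μ - 6)(μ + 4).
All 3 eigenvalues are distinct, so T is diagonalizable.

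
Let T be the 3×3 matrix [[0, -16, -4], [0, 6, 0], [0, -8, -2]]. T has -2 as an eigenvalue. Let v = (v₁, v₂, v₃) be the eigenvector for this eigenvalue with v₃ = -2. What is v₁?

-4

T + 2I = [[2, -16, -4], [0, 8, 0], [0, -8, 0]].
Solving (T + 2I)v = 0 gives the eigenspace spanned by (-4, 0, -2).
With v₃ = -2, v = (-4, 0, -2), so v₁ = -4.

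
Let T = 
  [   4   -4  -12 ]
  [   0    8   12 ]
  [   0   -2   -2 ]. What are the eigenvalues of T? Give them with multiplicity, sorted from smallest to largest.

2, 4, 4

Characteristic polynomial: p(r) = r^3 - 10r^2 + 32r - 32 = (r - 4)^2(r - 2).
Roots (with multiplicity): 2, 4, 4.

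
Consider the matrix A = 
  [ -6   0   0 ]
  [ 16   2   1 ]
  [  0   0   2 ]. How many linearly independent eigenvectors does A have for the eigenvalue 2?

1

A − 2I = [[-8, 0, 0], [16, 0, 1], [0, 0, 0]].
This matrix has rank 2, so its null space has dimension 3 − 2 = 1.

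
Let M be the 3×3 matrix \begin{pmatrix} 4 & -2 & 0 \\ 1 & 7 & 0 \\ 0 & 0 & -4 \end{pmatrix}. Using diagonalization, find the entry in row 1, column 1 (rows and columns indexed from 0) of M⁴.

Characteristic polynomial: μ^3 - 7μ^2 - 14μ + 120 = (μ - 6)(μ - 5)(μ + 4), so the eigenvalues are -4, 5, 6.
μ=6: eigenvector (-1, 1, 0).
μ=5: eigenvector (-2, 1, 0).
μ=-4: eigenvector (0, 0, 1).
P = [[-1, -2, 0], [1, 1, 0], [0, 0, 1]], D = diag(6, 5, -4), P⁻¹ = [[1, 2, 0], [-1, -1, 0], [0, 0, 1]].
M⁴ = P·diag(1296, 625, 256)·P⁻¹ = [[-46, -1342, 0], [671, 1967, 0], [0, 0, 256]].
The requested entry is 1967.

1967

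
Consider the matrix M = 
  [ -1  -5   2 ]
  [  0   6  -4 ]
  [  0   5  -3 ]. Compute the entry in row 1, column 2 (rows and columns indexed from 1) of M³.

-35

Characteristic polynomial: λ^3 - 2λ^2 - λ + 2 = (λ - 2)(λ - 1)(λ + 1), so the eigenvalues are -1, 1, 2.
λ=-1: eigenvector (1, 0, 0).
λ=2: eigenvector (-1, 1, 1).
λ=1: eigenvector (-5, 4, 5).
P = [[1, -1, -5], [0, 1, 4], [0, 1, 5]], D = diag(-1, 2, 1), P⁻¹ = [[1, 0, 1], [0, 5, -4], [0, -1, 1]].
M³ = P·diag(-1, 8, 1)·P⁻¹ = [[-1, -35, 26], [0, 36, -28], [0, 35, -27]].
The requested entry is -35.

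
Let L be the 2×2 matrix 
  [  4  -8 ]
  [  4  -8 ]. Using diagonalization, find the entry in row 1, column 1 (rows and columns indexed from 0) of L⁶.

8192

Characteristic polynomial: λ^2 + 4λ = λ(λ + 4), so the eigenvalues are -4, 0.
λ=-4: eigenvector (1, 1).
λ=0: eigenvector (2, 1).
P = [[1, 2], [1, 1]], D = diag(-4, 0), P⁻¹ = [[-1, 2], [1, -1]].
L⁶ = P·diag(4096, 0)·P⁻¹ = [[-4096, 8192], [-4096, 8192]].
The requested entry is 8192.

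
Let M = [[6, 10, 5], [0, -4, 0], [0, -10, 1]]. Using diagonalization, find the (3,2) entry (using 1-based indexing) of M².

30

Characteristic polynomial: r^3 - 3r^2 - 22r + 24 = (r - 6)(r - 1)(r + 4), so the eigenvalues are -4, 1, 6.
r=6: eigenvector (1, 0, 0).
r=-4: eigenvector (-2, 1, 2).
r=1: eigenvector (-1, 0, 1).
P = [[1, -2, -1], [0, 1, 0], [0, 2, 1]], D = diag(6, -4, 1), P⁻¹ = [[1, 0, 1], [0, 1, 0], [0, -2, 1]].
M² = P·diag(36, 16, 1)·P⁻¹ = [[36, -30, 35], [0, 16, 0], [0, 30, 1]].
The requested entry is 30.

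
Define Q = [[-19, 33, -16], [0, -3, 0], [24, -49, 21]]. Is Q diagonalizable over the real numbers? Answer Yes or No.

Characteristic polynomial: p(r) = r^3 + r^2 - 21r - 45 = (r - 5)(r + 3)^2.
r = -3 has algebraic multiplicity 2; rank(Q + 3I) = 2, so geometric multiplicity = 1.
Geometric multiplicity < algebraic multiplicity, so Q is not diagonalizable.

No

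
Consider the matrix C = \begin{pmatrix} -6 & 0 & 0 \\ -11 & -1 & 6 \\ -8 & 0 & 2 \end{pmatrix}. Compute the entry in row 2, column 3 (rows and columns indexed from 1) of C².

6

Characteristic polynomial: λ^3 + 5λ^2 - 8λ - 12 = (λ - 2)(λ + 1)(λ + 6), so the eigenvalues are -6, -1, 2.
λ=-1: eigenvector (0, 1, 0).
λ=-6: eigenvector (1, 1, 1).
λ=2: eigenvector (0, 2, 1).
P = [[0, 1, 0], [1, 1, 2], [0, 1, 1]], D = diag(-1, -6, 2), P⁻¹ = [[1, 1, -2], [1, 0, 0], [-1, 0, 1]].
C² = P·diag(1, 36, 4)·P⁻¹ = [[36, 0, 0], [29, 1, 6], [32, 0, 4]].
The requested entry is 6.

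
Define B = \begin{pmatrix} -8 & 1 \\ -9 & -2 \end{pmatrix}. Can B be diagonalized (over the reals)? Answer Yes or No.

No

Characteristic polynomial: p(λ) = λ^2 + 10λ + 25 = (λ + 5)^2.
λ = -5 has algebraic multiplicity 2; rank(B + 5I) = 1, so geometric multiplicity = 1.
Geometric multiplicity < algebraic multiplicity, so B is not diagonalizable.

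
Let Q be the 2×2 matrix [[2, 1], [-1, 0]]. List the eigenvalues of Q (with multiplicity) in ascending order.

1, 1

Characteristic polynomial: p(s) = s^2 - 2s + 1 = (s - 1)^2.
Roots (with multiplicity): 1, 1.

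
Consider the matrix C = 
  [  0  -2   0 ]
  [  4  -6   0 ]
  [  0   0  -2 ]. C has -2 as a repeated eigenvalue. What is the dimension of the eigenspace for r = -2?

2

C + 2I = [[2, -2, 0], [4, -4, 0], [0, 0, 0]].
This matrix has rank 1, so its null space has dimension 3 − 1 = 2.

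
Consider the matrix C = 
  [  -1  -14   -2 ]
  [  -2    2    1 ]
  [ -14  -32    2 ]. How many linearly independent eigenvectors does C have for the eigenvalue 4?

C − 4I = [[-5, -14, -2], [-2, -2, 1], [-14, -32, -2]].
This matrix has rank 2, so its null space has dimension 3 − 2 = 1.

1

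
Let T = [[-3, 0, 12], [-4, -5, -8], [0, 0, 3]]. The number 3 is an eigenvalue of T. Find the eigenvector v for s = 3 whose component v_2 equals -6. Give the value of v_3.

T − 3I = [[-6, 0, 12], [-4, -8, -8], [0, 0, 0]].
Solving (T − 3I)v = 0 gives the eigenspace spanned by (6, -6, 3).
With v_2 = -6, v = (6, -6, 3), so v_3 = 3.

3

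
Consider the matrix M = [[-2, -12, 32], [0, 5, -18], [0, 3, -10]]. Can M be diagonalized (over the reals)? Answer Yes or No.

Yes

Characteristic polynomial: p(t) = t^3 + 7t^2 + 14t + 8 = (t + 1)(t + 2)(t + 4).
All 3 eigenvalues are distinct, so M is diagonalizable.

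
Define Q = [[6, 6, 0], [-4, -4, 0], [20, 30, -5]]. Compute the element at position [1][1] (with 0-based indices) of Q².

Characteristic polynomial: s^3 + 3s^2 - 10s = s(s - 2)(s + 5), so the eigenvalues are -5, 0, 2.
s=2: eigenvector (3, -2, 0).
s=-5: eigenvector (0, 0, 1).
s=0: eigenvector (-1, 1, 2).
P = [[3, 0, -1], [-2, 0, 1], [0, 1, 2]], D = diag(2, -5, 0), P⁻¹ = [[1, 1, 0], [-4, -6, 1], [2, 3, 0]].
Q² = P·diag(4, 25, 0)·P⁻¹ = [[12, 12, 0], [-8, -8, 0], [-100, -150, 25]].
The requested entry is -8.

-8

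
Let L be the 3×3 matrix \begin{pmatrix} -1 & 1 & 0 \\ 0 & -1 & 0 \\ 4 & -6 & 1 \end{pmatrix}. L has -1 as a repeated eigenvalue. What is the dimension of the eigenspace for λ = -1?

1

L + 1I = [[0, 1, 0], [0, 0, 0], [4, -6, 2]].
This matrix has rank 2, so its null space has dimension 3 − 2 = 1.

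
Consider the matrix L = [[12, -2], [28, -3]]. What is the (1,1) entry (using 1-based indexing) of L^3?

552

Characteristic polynomial: λ^2 - 9λ + 20 = (λ - 5)(λ - 4), so the eigenvalues are 4, 5.
λ=4: eigenvector (1, 4).
λ=5: eigenvector (-2, -7).
P = [[1, -2], [4, -7]], D = diag(4, 5), P⁻¹ = [[-7, 2], [-4, 1]].
L³ = P·diag(64, 125)·P⁻¹ = [[552, -122], [1708, -363]].
The requested entry is 552.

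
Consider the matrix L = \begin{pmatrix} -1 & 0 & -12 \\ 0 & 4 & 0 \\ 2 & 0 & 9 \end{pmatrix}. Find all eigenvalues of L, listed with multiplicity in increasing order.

Characteristic polynomial: p(λ) = λ^3 - 12λ^2 + 47λ - 60 = (λ - 5)(λ - 4)(λ - 3).
Roots (with multiplicity): 3, 4, 5.

3, 4, 5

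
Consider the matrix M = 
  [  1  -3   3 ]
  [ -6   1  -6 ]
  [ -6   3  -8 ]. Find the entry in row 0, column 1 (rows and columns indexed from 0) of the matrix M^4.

Characteristic polynomial: r^3 + 6r^2 + 3r - 10 = (r - 1)(r + 2)(r + 5), so the eigenvalues are -5, -2, 1.
r=1: eigenvector (1, -1, -1).
r=-5: eigenvector (0, 1, 1).
r=-2: eigenvector (-1, 0, 1).
P = [[1, 0, -1], [-1, 1, 0], [-1, 1, 1]], D = diag(1, -5, -2), P⁻¹ = [[1, -1, 1], [1, 0, 1], [0, -1, 1]].
M⁴ = P·diag(1, 625, 16)·P⁻¹ = [[1, 15, -15], [624, 1, 624], [624, -15, 640]].
The requested entry is 15.

15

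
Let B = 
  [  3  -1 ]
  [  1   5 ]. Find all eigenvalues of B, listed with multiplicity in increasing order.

Characteristic polynomial: p(t) = t^2 - 8t + 16 = (t - 4)^2.
Roots (with multiplicity): 4, 4.

4, 4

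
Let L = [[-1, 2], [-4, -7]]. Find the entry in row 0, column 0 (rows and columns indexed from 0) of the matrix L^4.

Characteristic polynomial: λ^2 + 8λ + 15 = (λ + 3)(λ + 5), so the eigenvalues are -5, -3.
λ=-5: eigenvector (1, -2).
λ=-3: eigenvector (1, -1).
P = [[1, 1], [-2, -1]], D = diag(-5, -3), P⁻¹ = [[-1, -1], [2, 1]].
L⁴ = P·diag(625, 81)·P⁻¹ = [[-463, -544], [1088, 1169]].
The requested entry is -463.

-463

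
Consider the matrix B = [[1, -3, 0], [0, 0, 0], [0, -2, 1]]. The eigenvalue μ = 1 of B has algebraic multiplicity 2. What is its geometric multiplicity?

B − 1I = [[0, -3, 0], [0, -1, 0], [0, -2, 0]].
This matrix has rank 1, so its null space has dimension 3 − 1 = 2.

2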